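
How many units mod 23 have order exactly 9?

0

φ(23) = 23 − 1 = 22 = 2 · 11.
In a cyclic group of order 22, there are φ(d) elements of order d for each divisor d of 22, and zero for non-divisors.
Here 22 is not a multiple of 9, so there are no elements of order 9.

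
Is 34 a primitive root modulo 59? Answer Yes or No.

Yes

φ(59) = 59 − 1 = 58 = 2 · 29.
It suffices to check that the order of 34 is not a proper divisor of 58: compute 34^(58/q) for q ∈ {2, 29}.
34^29 ≡ 58 (mod 59)  [q = 2: ≢ 1 ✓]
34^2 ≡ 35 (mod 59)  [q = 29: ≢ 1 ✓]
Every test exponent gives a nontrivial residue, hence 34 generates the full group.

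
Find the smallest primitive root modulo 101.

2

φ(101) = 101 − 1 = 100 = 2^2 · 5^2.
g is a primitive root iff g^(100/q) ≢ 1 (mod 101) for each prime q ∈ {2, 5}.
g = 2: 2^50 ≡ 100; 2^20 ≡ 95 — none is 1, so 2 is a primitive root.
Hence the least primitive root of 101 is 2.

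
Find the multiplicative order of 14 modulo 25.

Since 14 ∈ (Z/25Z)^×, its order divides φ(25) = φ(5^2) = 5·(5−1) = 20 = 2^2 · 5.
Divisors of 20: 1, 2, 4, 5, 10, 20.
Evaluate successive powers at the divisors of 20:
14^1 ≡ 14
14^2 ≡ 21
14^4 ≡ 16
14^5 ≡ 24
14^10 ≡ 1
Hence ord(14) = 10.

10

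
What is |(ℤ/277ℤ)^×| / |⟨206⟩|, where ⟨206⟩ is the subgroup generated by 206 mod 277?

2

Since 206 ∈ (Z/277Z)^×, its order divides φ(277) = 277 − 1 = 276 = 2^2 · 3 · 23.
Divisors of 276: 1, 2, 3, 4, 6, 12, 23, 46, 69, 92, 138, 276.
Compute 206^d (mod 277) for the divisors d until we hit 1:
206^1 ≡ 206 (mod 277)
206^2 ≡ 55 (mod 277)
206^3 ≡ 250 (mod 277)
206^4 ≡ 255 (mod 277)
206^6 ≡ 175 (mod 277)
206^12 ≡ 155 (mod 277)
206^23 ≡ 161 (mod 277)
206^46 ≡ 160 (mod 277)
206^69 ≡ 276 (mod 277)
206^92 ≡ 116 (mod 277)
206^138 ≡ 1 (mod 277) ✓
Thus |⟨206⟩| = ord(206) = 138.
The index is φ(277) / ord(206) = 276 / 138 = 2.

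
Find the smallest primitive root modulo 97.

5

φ(97) = 97 − 1 = 96 = 2^5 · 3.
Test candidates g = 2, 3, … against the prime factors q ∈ {2, 3} of φ(97): g is a generator iff g^(96/q) ≢ 1 for every such q.
g = 2: 2^48 ≡ 1 — hits 1, so not a primitive root.
g = 3: 3^48 ≡ 1 — hits 1, so not a primitive root.
g = 4: 4^48 ≡ 1 — hits 1, so not a primitive root.
g = 5: 5^48 ≡ 96; 5^32 ≡ 35 — none is 1, so 5 is a primitive root.
The smallest primitive root modulo 97 is 5.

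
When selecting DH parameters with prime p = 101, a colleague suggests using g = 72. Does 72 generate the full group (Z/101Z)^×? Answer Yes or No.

φ(101) = 101 − 1 = 100 = 2^2 · 5^2.
72 is a primitive root mod 101 iff 72^(φ(101)/q) ≢ 1 for every prime q | φ(101), i.e. q ∈ {2, 5}.
72^50 ≡ 100 (mod 101)  [q = 2: ≢ 1 ✓]
72^20 ≡ 95 (mod 101)  [q = 5: ≢ 1 ✓]
All checks pass, so 72 has order 100 and is a primitive root modulo 101.

Yes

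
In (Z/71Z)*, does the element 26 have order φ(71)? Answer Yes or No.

φ(71) = 71 − 1 = 70 = 2 · 5 · 7.
An element g generates (Z/71Z)^× iff g^(70/q) ≢ 1 (mod 71) for each prime q ∈ {2, 5, 7}.
26^35 ≡ 70 (mod 71)  [q = 2: ≢ 1 ✓]
26^14 ≡ 1 (mod 71)  [q = 5: ≡ 1 ✗]
26^10 ≡ 32 (mod 71)  [q = 7: ≢ 1 ✓]
26^14 ≡ 1 shows ord(26) | 14, strictly less than φ(71); not a primitive root.

No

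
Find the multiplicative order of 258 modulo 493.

112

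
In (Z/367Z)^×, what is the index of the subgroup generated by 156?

3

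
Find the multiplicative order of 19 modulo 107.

Since 19 ∈ (Z/107Z)^×, its order divides φ(107) = 107 − 1 = 106 = 2 · 53.
Divisors of 106: 1, 2, 53, 106.
Compute 19^d (mod 107) for the divisors d until we hit 1:
19^1 ≡ 19 (mod 107)
19^2 ≡ 40 (mod 107)
19^53 ≡ 1 (mod 107) ✓
So ord_107(19) = 53.

53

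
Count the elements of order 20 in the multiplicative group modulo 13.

φ(13) = 13 − 1 = 12 = 2^2 · 3.
In a cyclic group of order 12, there are φ(d) elements of order d for each divisor d of 12, and zero for non-divisors.
Here 12 is not a multiple of 20, so there are no elements of order 20.

0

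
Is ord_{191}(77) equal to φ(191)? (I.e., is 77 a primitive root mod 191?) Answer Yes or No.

No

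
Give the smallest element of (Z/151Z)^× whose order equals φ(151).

6

φ(151) = 151 − 1 = 150 = 2 · 3 · 5^2.
g is a primitive root iff g^(150/q) ≢ 1 (mod 151) for each prime q ∈ {2, 3, 5}.
g = 2: 2^75 ≡ 1 — hits 1, so not a primitive root.
g = 3: 3^75 ≡ 150; 3^50 ≡ 1 — hits 1, so not a primitive root.
g = 4: 4^75 ≡ 1 — hits 1, so not a primitive root.
g = 5: 5^75 ≡ 1 — hits 1, so not a primitive root.
g = 6: 6^75 ≡ 150; 6^50 ≡ 32; 6^30 ≡ 59 — none is 1, so 6 is a primitive root.
Hence the least primitive root of 151 is 6.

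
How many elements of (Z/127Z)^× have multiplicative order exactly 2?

φ(127) = 127 − 1 = 126 = 2 · 3^2 · 7.
(Z/127Z)^× is cyclic (|G| = 126); a cyclic group of order m has exactly φ(d) elements of each order d | m, and none otherwise.
2 | 126, and φ(2) = 2 − 1 = 1.

1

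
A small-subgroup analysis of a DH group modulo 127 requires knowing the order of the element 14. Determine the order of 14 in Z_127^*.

126

The order of 14 must divide φ(127) = 127 − 1 = 126 = 2 · 3^2 · 7.
Divisors of 126: 1, 2, 3, 6, 7, 9, 14, 18, 21, 42, 63, 126.
Test each divisor d:
14^1 ≡ 14
14^2 ≡ 69
14^3 ≡ 77
14^6 ≡ 87
14^7 ≡ 75
14^9 ≡ 95
14^14 ≡ 37
14^18 ≡ 8
14^21 ≡ 108
14^42 ≡ 107
14^63 ≡ 126
14^126 ≡ 1
Therefore the multiplicative order of 14 modulo 127 is 126.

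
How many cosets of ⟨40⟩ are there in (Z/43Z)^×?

ord(40) | φ(43) = 43 − 1 = 42 = 2 · 3 · 7.
Divisors of 42: 1, 2, 3, 6, 7, 14, 21, 42.
Test each divisor d:
40^1 ≡ 40 (mod 43)
40^2 ≡ 9 (mod 43)
40^3 ≡ 16 (mod 43)
40^6 ≡ 41 (mod 43)
40^7 ≡ 6 (mod 43)
40^14 ≡ 36 (mod 43)
40^21 ≡ 1 (mod 43) ✓
The order of 40 is 21, so the subgroup it generates has 21 elements.
The index is φ(43) / ord(40) = 42 / 21 = 2.

2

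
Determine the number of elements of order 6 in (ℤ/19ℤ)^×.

2

φ(19) = 19 − 1 = 18 = 2 · 3^2.
Since (Z/19Z)^× is cyclic of order 18, the number of elements of order d is φ(d) when d | 18 and 0 otherwise.
6 = 2 · 3 divides 18, and φ(6) = 2.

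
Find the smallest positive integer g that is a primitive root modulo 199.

3

φ(199) = 199 − 1 = 198 = 2 · 3^2 · 11.
Test candidates g = 2, 3, … against the prime factors q ∈ {2, 3, 11} of φ(199): g is a generator iff g^(198/q) ≢ 1 for every such q.
g = 2: 2^99 ≡ 1 — hits 1, so not a primitive root.
g = 3: 3^99 ≡ 198; 3^66 ≡ 106; 3^18 ≡ 125 — none is 1, so 3 is a primitive root.
The smallest primitive root modulo 199 is 3.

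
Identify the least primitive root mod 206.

φ(206) = φ(2)·φ(103) = 1·102 = 102 = 2 · 3 · 17.
g is a primitive root iff g^(102/q) ≢ 1 (mod 206) for each prime q ∈ {2, 3, 17}.
g = 2: gcd(2, 206) = 2 > 1, not a unit — skip.
g = 3: 3^51 ≡ 205; 3^34 ≡ 1 — hits 1, so not a primitive root.
g = 4: gcd(4, 206) = 2 > 1, not a unit — skip.
g = 5: 5^51 ≡ 205; 5^34 ≡ 159; 5^6 ≡ 175 — none is 1, so 5 is a primitive root.
So 5 is the smallest generator of (Z/206Z)^×.

5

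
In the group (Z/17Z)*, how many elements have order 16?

8

φ(17) = 17 − 1 = 16 = 2^4.
In a cyclic group of order 16, there are φ(d) elements of order d for each divisor d of 16, and zero for non-divisors.
16 = 2^4 divides 16, and φ(16) = 8.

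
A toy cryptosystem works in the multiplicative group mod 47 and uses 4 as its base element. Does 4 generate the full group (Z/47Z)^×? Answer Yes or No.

No

φ(47) = 47 − 1 = 46 = 2 · 23.
It suffices to check that the order of 4 is not a proper divisor of 46: compute 4^(46/q) for q ∈ {2, 23}.
4^23 ≡ 1 (mod 47)  [q = 2: ≡ 1 ✗]
4^2 ≡ 16 (mod 47)  [q = 23: ≢ 1 ✓]
4^23 ≡ 1 shows ord(4) | 23, strictly less than φ(47); not a primitive root.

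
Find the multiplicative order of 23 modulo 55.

Since 23 ∈ (Z/55Z)^×, its order divides φ(55) = φ(5·11) = (5−1)·(11−1) = 4·10 = 40 = 2^3 · 5.
Divisors of 40: 1, 2, 4, 5, 8, 10, 20, 40.
Compute 23^d (mod 55) for the divisors d until we hit 1:
23^1 ≡ 23
23^2 ≡ 34
23^4 ≡ 1
Therefore the multiplicative order of 23 modulo 55 is 4.

4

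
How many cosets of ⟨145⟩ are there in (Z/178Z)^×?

1

The order of 145 must divide φ(178) = φ(2)·φ(89) = 1·88 = 88 = 2^3 · 11.
Divisors of 88: 1, 2, 4, 8, 11, 22, 44, 88.
Check 145^d mod 178 for each divisor in increasing order:
145^1 ≡ 145 (mod 178)
145^2 ≡ 21 (mod 178)
145^4 ≡ 85 (mod 178)
145^8 ≡ 105 (mod 178)
145^11 ≡ 37 (mod 178)
145^22 ≡ 123 (mod 178)
145^44 ≡ 177 (mod 178)
145^88 ≡ 1 (mod 178) ✓
So ord_178(145) = 88, hence |⟨145⟩| = 88.
[(Z/178Z)^× : ⟨145⟩] = 88/88 = 1.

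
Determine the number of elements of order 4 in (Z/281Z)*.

φ(281) = 281 − 1 = 280 = 2^3 · 5 · 7.
Since (Z/281Z)^× is cyclic of order 280, the number of elements of order d is φ(d) when d | 280 and 0 otherwise.
4 = 2^2 divides 280, and φ(4) = 2.

2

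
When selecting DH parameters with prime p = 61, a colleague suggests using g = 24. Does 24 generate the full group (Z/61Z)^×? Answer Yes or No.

No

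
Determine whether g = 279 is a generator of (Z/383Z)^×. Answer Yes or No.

No

φ(383) = 383 − 1 = 382 = 2 · 191.
It suffices to check that the order of 279 is not a proper divisor of 382: compute 279^(382/q) for q ∈ {2, 191}.
279^191 ≡ 1 (mod 383)  [q = 2: ≡ 1 ✗]
279^2 ≡ 92 (mod 383)  [q = 191: ≢ 1 ✓]
The check at q = 2 fails, so 279 generates a proper subgroup.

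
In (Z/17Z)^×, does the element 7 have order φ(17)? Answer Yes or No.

Yes

φ(17) = 17 − 1 = 16 = 2^4.
Test 7^(16/q) mod 17 for each prime factor q of 16:
7^8 ≡ 16 (mod 17)  [q = 2: ≢ 1 ✓]
Every test exponent gives a nontrivial residue, hence 7 generates the full group.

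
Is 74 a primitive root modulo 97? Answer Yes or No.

φ(97) = 97 − 1 = 96 = 2^5 · 3.
74 is a primitive root mod 97 iff 74^(φ(97)/q) ≢ 1 for every prime q | φ(97), i.e. q ∈ {2, 3}.
74^48 ≡ 96 (mod 97)  [q = 2: ≢ 1 ✓]
74^32 ≡ 61 (mod 97)  [q = 3: ≢ 1 ✓]
All checks pass, so 74 has order 96 and is a primitive root modulo 97.

Yes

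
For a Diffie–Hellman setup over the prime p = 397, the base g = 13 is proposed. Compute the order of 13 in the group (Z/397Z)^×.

396

Since 13 ∈ (Z/397Z)^×, its order divides φ(397) = 397 − 1 = 396 = 2^2 · 3^2 · 11.
Divisors of 396: 1, 2, 3, 4, 6, 9, 11, 12, 18, 22, 33, 36, 44, 66, 99, 132, 198, 396.
Check 13^d mod 397 for each divisor in increasing order:
13^1 ≡ 13
13^2 ≡ 169
13^3 ≡ 212
13^4 ≡ 374
13^6 ≡ 83
13^9 ≡ 128
13^11 ≡ 194
13^12 ≡ 140
13^18 ≡ 107
13^22 ≡ 318
13^33 ≡ 157
13^36 ≡ 333
13^44 ≡ 286
13^66 ≡ 35
13^99 ≡ 334
13^132 ≡ 34
13^198 ≡ 396
13^396 ≡ 1
So ord_397(13) = 396.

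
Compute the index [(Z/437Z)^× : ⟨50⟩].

6

Since 50 ∈ (Z/437Z)^×, its order divides φ(437) = φ(19·23) = (19−1)·(23−1) = 18·22 = 396 = 2^2 · 3^2 · 11.
Divisors of 396: 1, 2, 3, 4, 6, 9, 11, 12, 18, 22, 33, 36, 44, 66, 99, 132, 198, 396.
Test each divisor d:
50^1 ≡ 50 (mod 437)
50^2 ≡ 315 (mod 437)
50^3 ≡ 18 (mod 437)
50^4 ≡ 26 (mod 437)
50^6 ≡ 324 (mod 437)
50^9 ≡ 151 (mod 437)
50^11 ≡ 369 (mod 437)
50^12 ≡ 96 (mod 437)
50^18 ≡ 77 (mod 437)
50^22 ≡ 254 (mod 437)
50^33 ≡ 208 (mod 437)
50^36 ≡ 248 (mod 437)
50^44 ≡ 277 (mod 437)
50^66 ≡ 1 (mod 437) ✓
Thus |⟨50⟩| = ord(50) = 66.
The index is φ(437) / ord(50) = 396 / 66 = 6.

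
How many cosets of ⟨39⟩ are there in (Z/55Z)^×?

The order of 39 must divide φ(55) = φ(5·11) = (5−1)·(11−1) = 4·10 = 40 = 2^3 · 5.
Divisors of 40: 1, 2, 4, 5, 8, 10, 20, 40.
Check 39^d mod 55 for each divisor in increasing order:
39^1 ≡ 39 (mod 55)
39^2 ≡ 36 (mod 55)
39^4 ≡ 31 (mod 55)
39^5 ≡ 54 (mod 55)
39^8 ≡ 26 (mod 55)
39^10 ≡ 1 (mod 55) ✓
The order of 39 is 10, so the subgroup it generates has 10 elements.
[(Z/55Z)^× : ⟨39⟩] = 40/10 = 4.

4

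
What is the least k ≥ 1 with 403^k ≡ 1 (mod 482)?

40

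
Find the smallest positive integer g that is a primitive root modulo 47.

5

φ(47) = 47 − 1 = 46 = 2 · 23.
g is a primitive root iff g^(46/q) ≢ 1 (mod 47) for each prime q ∈ {2, 23}.
g = 2: 2^23 ≡ 1 — hits 1, so not a primitive root.
g = 3: 3^23 ≡ 1 — hits 1, so not a primitive root.
g = 4: 4^23 ≡ 1 — hits 1, so not a primitive root.
g = 5: 5^23 ≡ 46; 5^2 ≡ 25 — none is 1, so 5 is a primitive root.
The smallest primitive root modulo 47 is 5.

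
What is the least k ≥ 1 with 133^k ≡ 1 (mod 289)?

Since 133 ∈ (Z/289Z)^×, its order divides φ(289) = φ(17^2) = 17·(17−1) = 272 = 2^4 · 17.
Divisors of 272: 1, 2, 4, 8, 16, 17, 34, 68, 136, 272.
Compute 133^d (mod 289) for the divisors d until we hit 1:
133^1 ≡ 133
133^2 ≡ 60
133^4 ≡ 132
133^8 ≡ 84
133^16 ≡ 120
133^17 ≡ 65
133^34 ≡ 179
133^68 ≡ 251
133^136 ≡ 288
133^272 ≡ 1
Hence ord(133) = 272.

272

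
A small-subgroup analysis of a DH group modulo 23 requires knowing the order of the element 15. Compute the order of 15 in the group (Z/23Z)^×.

22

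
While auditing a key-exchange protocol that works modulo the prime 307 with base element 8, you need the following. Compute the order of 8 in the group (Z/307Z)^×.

ord(8) | φ(307) = 307 − 1 = 306 = 2 · 3^2 · 17.
Divisors of 306: 1, 2, 3, 6, 9, 17, 18, 34, 51, 102, 153, 306.
Compute 8^d (mod 307) for the divisors d until we hit 1:
8^1 ≡ 8 (mod 307)
8^2 ≡ 64 (mod 307)
8^3 ≡ 205 (mod 307)
8^6 ≡ 273 (mod 307)
8^9 ≡ 91 (mod 307)
8^17 ≡ 306 (mod 307)
8^18 ≡ 299 (mod 307)
8^34 ≡ 1 (mod 307) ✓
Hence ord(8) = 34.

34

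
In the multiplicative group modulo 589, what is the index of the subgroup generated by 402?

30

ord(402) | φ(589) = φ(19·31) = (19−1)·(31−1) = 18·30 = 540 = 2^2 · 3^3 · 5.
Divisors of 540: 1, 2, 3, 4, 5, 6, 9, 10, 12, 15, 18, 20, 27, 30, 36, 45, 54, 60, 90, 108, 135, 180, 270, 540.
Check 402^d mod 589 for each divisor in increasing order:
402^1 ≡ 402 (mod 589)
402^2 ≡ 218 (mod 589)
402^3 ≡ 464 (mod 589)
402^4 ≡ 404 (mod 589)
402^5 ≡ 433 (mod 589)
402^6 ≡ 311 (mod 589)
402^9 ≡ 588 (mod 589)
402^10 ≡ 187 (mod 589)
402^12 ≡ 125 (mod 589)
402^15 ≡ 278 (mod 589)
402^18 ≡ 1 (mod 589) ✓
The order of 402 is 18, so the subgroup it generates has 18 elements.
[(Z/589Z)^× : ⟨402⟩] = 540/18 = 30.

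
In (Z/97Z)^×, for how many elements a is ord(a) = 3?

2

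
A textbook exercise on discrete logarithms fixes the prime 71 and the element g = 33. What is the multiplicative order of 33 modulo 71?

The order of 33 must divide φ(71) = 71 − 1 = 70 = 2 · 5 · 7.
Divisors of 70: 1, 2, 5, 7, 10, 14, 35, 70.
Evaluate successive powers at the divisors of 70:
33^1 ≡ 33 (mod 71)
33^2 ≡ 24 (mod 71)
33^5 ≡ 51 (mod 71)
33^7 ≡ 17 (mod 71)
33^10 ≡ 45 (mod 71)
33^14 ≡ 5 (mod 71)
33^35 ≡ 70 (mod 71)
33^70 ≡ 1 (mod 71) ✓
So ord_71(33) = 70.

70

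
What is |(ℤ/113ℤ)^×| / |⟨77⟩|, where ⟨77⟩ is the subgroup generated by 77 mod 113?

2

By Lagrange's theorem, ord_113(77) divides φ(113) = 113 − 1 = 112 = 2^4 · 7.
Divisors of 112: 1, 2, 4, 7, 8, 14, 16, 28, 56, 112.
Test each divisor d:
77^1 ≡ 77 (mod 113)
77^2 ≡ 53 (mod 113)
77^4 ≡ 97 (mod 113)
77^7 ≡ 18 (mod 113)
77^8 ≡ 30 (mod 113)
77^14 ≡ 98 (mod 113)
77^16 ≡ 109 (mod 113)
77^28 ≡ 112 (mod 113)
77^56 ≡ 1 (mod 113) ✓
Thus |⟨77⟩| = ord(77) = 56.
The index is φ(113) / ord(77) = 112 / 56 = 2.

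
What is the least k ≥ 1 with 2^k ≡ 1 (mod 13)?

ord(2) | φ(13) = 13 − 1 = 12 = 2^2 · 3.
Divisors of 12: 1, 2, 3, 4, 6, 12.
Compute 2^d (mod 13) for the divisors d until we hit 1:
2^1 ≡ 2 (mod 13)
2^2 ≡ 4 (mod 13)
2^3 ≡ 8 (mod 13)
2^4 ≡ 3 (mod 13)
2^6 ≡ 12 (mod 13)
2^12 ≡ 1 (mod 13) ✓
The smallest such exponent is 12, so the order of 2 is 12.

12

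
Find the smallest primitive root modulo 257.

3

φ(257) = 257 − 1 = 256 = 2^8.
Test candidates g = 2, 3, … against the prime factors q ∈ {2} of φ(257): g is a generator iff g^(256/q) ≢ 1 for every such q.
g = 2: 2^128 ≡ 1 — hits 1, so not a primitive root.
g = 3: 3^128 ≡ 256 — none is 1, so 3 is a primitive root.
Hence the least primitive root of 257 is 3.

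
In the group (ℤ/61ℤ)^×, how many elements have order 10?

4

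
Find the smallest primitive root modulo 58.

φ(58) = φ(2)·φ(29) = 1·28 = 28 = 2^2 · 7.
Test candidates g = 2, 3, … against the prime factors q ∈ {2, 7} of φ(58): g is a generator iff g^(28/q) ≢ 1 for every such q.
g = 2: gcd(2, 58) = 2 > 1, not a unit — skip.
g = 3: 3^14 ≡ 57; 3^4 ≡ 23 — none is 1, so 3 is a primitive root.
Hence the least primitive root of 58 is 3.

3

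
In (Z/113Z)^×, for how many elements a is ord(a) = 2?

1

φ(113) = 113 − 1 = 112 = 2^4 · 7.
In a cyclic group of order 112, there are φ(d) elements of order d for each divisor d of 112, and zero for non-divisors.
2 | 112, and φ(2) = 2 − 1 = 1.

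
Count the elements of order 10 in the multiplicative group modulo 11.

4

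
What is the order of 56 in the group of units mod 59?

ord(56) | φ(59) = 59 − 1 = 58 = 2 · 29.
Divisors of 58: 1, 2, 29, 58.
Check 56^d mod 59 for each divisor in increasing order:
56^1 ≡ 56
56^2 ≡ 9
56^29 ≡ 58
56^58 ≡ 1
The smallest such exponent is 58, so the order of 56 is 58.

58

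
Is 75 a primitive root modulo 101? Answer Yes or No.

Yes

φ(101) = 101 − 1 = 100 = 2^2 · 5^2.
Test 75^(100/q) mod 101 for each prime factor q of 100:
75^50 ≡ 100 (mod 101)  [q = 2: ≢ 1 ✓]
75^20 ≡ 36 (mod 101)  [q = 5: ≢ 1 ✓]
All checks pass, so 75 has order 100 and is a primitive root modulo 101.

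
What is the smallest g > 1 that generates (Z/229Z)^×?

φ(229) = 229 − 1 = 228 = 2^2 · 3 · 19.
Test candidates g = 2, 3, … against the prime factors q ∈ {2, 3, 19} of φ(229): g is a generator iff g^(228/q) ≢ 1 for every such q.
g = 2: 2^114 ≡ 228; 2^76 ≡ 1 — hits 1, so not a primitive root.
g = 3: 3^114 ≡ 1 — hits 1, so not a primitive root.
g = 4: 4^114 ≡ 1 — hits 1, so not a primitive root.
g = 5: 5^114 ≡ 1 — hits 1, so not a primitive root.
g = 6: 6^114 ≡ 228; 6^76 ≡ 134; 6^12 ≡ 165 — none is 1, so 6 is a primitive root.
The smallest primitive root modulo 229 is 6.

6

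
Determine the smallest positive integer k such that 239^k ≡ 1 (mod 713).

330

Since 239 ∈ (Z/713Z)^×, its order divides φ(713) = φ(23·31) = (23−1)·(31−1) = 22·30 = 660 = 2^2 · 3 · 5 · 11.
Divisors of 660: 1, 2, 3, 4, 5, 6, 10, 11, 12, 15, 20, 22, 30, 33, 44, 55, 60, 66, 110, 132, 165, 220, 330, 660.
Compute 239^d (mod 713) for the divisors d until we hit 1:
239^1 ≡ 239 (mod 713)
239^2 ≡ 81 (mod 713)
239^3 ≡ 108 (mod 713)
239^4 ≡ 144 (mod 713)
239^5 ≡ 192 (mod 713)
239^6 ≡ 256 (mod 713)
239^10 ≡ 501 (mod 713)
239^11 ≡ 668 (mod 713)
239^12 ≡ 653 (mod 713)
239^15 ≡ 650 (mod 713)
239^20 ≡ 25 (mod 713)
239^22 ≡ 599 (mod 713)
239^30 ≡ 404 (mod 713)
239^33 ≡ 139 (mod 713)
239^44 ≡ 162 (mod 713)
239^55 ≡ 553 (mod 713)
239^60 ≡ 652 (mod 713)
239^66 ≡ 70 (mod 713)
239^110 ≡ 645 (mod 713)
239^132 ≡ 622 (mod 713)
239^165 ≡ 185 (mod 713)
239^220 ≡ 346 (mod 713)
239^330 ≡ 1 (mod 713) ✓
Hence ord(239) = 330.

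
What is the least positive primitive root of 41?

φ(41) = 41 − 1 = 40 = 2^3 · 5.
g is a primitive root iff g^(40/q) ≢ 1 (mod 41) for each prime q ∈ {2, 5}.
g = 2: 2^20 ≡ 1 — hits 1, so not a primitive root.
g = 3: 3^20 ≡ 40; 3^8 ≡ 1 — hits 1, so not a primitive root.
g = 4: 4^20 ≡ 1 — hits 1, so not a primitive root.
g = 5: 5^20 ≡ 1 — hits 1, so not a primitive root.
g = 6: 6^20 ≡ 40; 6^8 ≡ 10 — none is 1, so 6 is a primitive root.
So 6 is the smallest generator of (Z/41Z)^×.

6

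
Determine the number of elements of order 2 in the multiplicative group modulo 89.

φ(89) = 89 − 1 = 88 = 2^3 · 11.
Since (Z/89Z)^× is cyclic of order 88, the number of elements of order d is φ(d) when d | 88 and 0 otherwise.
2 | 88, and φ(2) = 2 − 1 = 1.

1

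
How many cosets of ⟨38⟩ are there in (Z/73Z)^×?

2

The order of 38 must divide φ(73) = 73 − 1 = 72 = 2^3 · 3^2.
Divisors of 72: 1, 2, 3, 4, 6, 8, 9, 12, 18, 24, 36, 72.
Test each divisor d:
38^1 ≡ 38 (mod 73)
38^2 ≡ 57 (mod 73)
38^3 ≡ 49 (mod 73)
38^4 ≡ 37 (mod 73)
38^6 ≡ 65 (mod 73)
38^8 ≡ 55 (mod 73)
38^9 ≡ 46 (mod 73)
38^12 ≡ 64 (mod 73)
38^18 ≡ 72 (mod 73)
38^24 ≡ 8 (mod 73)
38^36 ≡ 1 (mod 73) ✓
So ord_73(38) = 36, hence |⟨38⟩| = 36.
The index is φ(73) / ord(38) = 72 / 36 = 2.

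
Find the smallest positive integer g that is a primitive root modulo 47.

φ(47) = 47 − 1 = 46 = 2 · 23.
Test candidates g = 2, 3, … against the prime factors q ∈ {2, 23} of φ(47): g is a generator iff g^(46/q) ≢ 1 for every such q.
g = 2: 2^23 ≡ 1 — hits 1, so not a primitive root.
g = 3: 3^23 ≡ 1 — hits 1, so not a primitive root.
g = 4: 4^23 ≡ 1 — hits 1, so not a primitive root.
g = 5: 5^23 ≡ 46; 5^2 ≡ 25 — none is 1, so 5 is a primitive root.
The smallest primitive root modulo 47 is 5.

5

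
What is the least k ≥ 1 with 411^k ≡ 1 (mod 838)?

209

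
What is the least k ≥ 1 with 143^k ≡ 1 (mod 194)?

The order of 143 must divide φ(194) = φ(2)·φ(97) = 1·96 = 96 = 2^5 · 3.
Divisors of 96: 1, 2, 3, 4, 6, 8, 12, 16, 24, 32, 48, 96.
Compute 143^d (mod 194) for the divisors d until we hit 1:
143^1 ≡ 143
143^2 ≡ 79
143^3 ≡ 45
143^4 ≡ 33
143^6 ≡ 85
143^8 ≡ 119
143^12 ≡ 47
143^16 ≡ 193
143^24 ≡ 75
143^32 ≡ 1
The smallest such exponent is 32, so the order of 143 is 32.

32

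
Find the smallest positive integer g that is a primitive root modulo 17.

3

φ(17) = 17 − 1 = 16 = 2^4.
Test candidates g = 2, 3, … against the prime factors q ∈ {2} of φ(17): g is a generator iff g^(16/q) ≢ 1 for every such q.
g = 2: 2^8 ≡ 1 — hits 1, so not a primitive root.
g = 3: 3^8 ≡ 16 — none is 1, so 3 is a primitive root.
Hence the least primitive root of 17 is 3.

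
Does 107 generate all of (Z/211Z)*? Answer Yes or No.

φ(211) = 211 − 1 = 210 = 2 · 3 · 5 · 7.
Test 107^(210/q) mod 211 for each prime factor q of 210:
107^105 ≡ 1 (mod 211)  [q = 2: ≡ 1 ✗]
107^70 ≡ 1 (mod 211)  [q = 3: ≡ 1 ✗]
107^42 ≡ 55 (mod 211)  [q = 5: ≢ 1 ✓]
107^30 ≡ 1 (mod 211)  [q = 7: ≡ 1 ✗]
The check at q = 2 fails, so 107 generates a proper subgroup.

No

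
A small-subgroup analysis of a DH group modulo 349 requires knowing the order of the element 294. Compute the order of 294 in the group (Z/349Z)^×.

By Lagrange's theorem, ord_349(294) divides φ(349) = 349 − 1 = 348 = 2^2 · 3 · 29.
Divisors of 348: 1, 2, 3, 4, 6, 12, 29, 58, 87, 116, 174, 348.
Check 294^d mod 349 for each divisor in increasing order:
294^1 ≡ 294 (mod 349)
294^2 ≡ 233 (mod 349)
294^3 ≡ 98 (mod 349)
294^4 ≡ 194 (mod 349)
294^6 ≡ 181 (mod 349)
294^12 ≡ 304 (mod 349)
294^29 ≡ 189 (mod 349)
294^58 ≡ 123 (mod 349)
294^87 ≡ 213 (mod 349)
294^116 ≡ 122 (mod 349)
294^174 ≡ 348 (mod 349)
294^348 ≡ 1 (mod 349) ✓
Hence ord(294) = 348.

348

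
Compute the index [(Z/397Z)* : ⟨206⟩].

12

The order of 206 must divide φ(397) = 397 − 1 = 396 = 2^2 · 3^2 · 11.
Divisors of 396: 1, 2, 3, 4, 6, 9, 11, 12, 18, 22, 33, 36, 44, 66, 99, 132, 198, 396.
Evaluate successive powers at the divisors of 396:
206^1 ≡ 206 (mod 397)
206^2 ≡ 354 (mod 397)
206^3 ≡ 273 (mod 397)
206^4 ≡ 261 (mod 397)
206^6 ≡ 290 (mod 397)
206^9 ≡ 167 (mod 397)
206^11 ≡ 362 (mod 397)
206^12 ≡ 333 (mod 397)
206^18 ≡ 99 (mod 397)
206^22 ≡ 34 (mod 397)
206^33 ≡ 1 (mod 397) ✓
The order of 206 is 33, so the subgroup it generates has 33 elements.
Index = |(Z/397Z)^×| / |⟨206⟩| = 396 / 33 = 12.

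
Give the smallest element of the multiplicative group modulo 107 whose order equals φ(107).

φ(107) = 107 − 1 = 106 = 2 · 53.
Test candidates g = 2, 3, … against the prime factors q ∈ {2, 53} of φ(107): g is a generator iff g^(106/q) ≢ 1 for every such q.
g = 2: 2^53 ≡ 106; 2^2 ≡ 4 — none is 1, so 2 is a primitive root.
The smallest primitive root modulo 107 is 2.

2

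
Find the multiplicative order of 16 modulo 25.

5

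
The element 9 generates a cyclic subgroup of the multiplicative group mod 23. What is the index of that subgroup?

The order of 9 must divide φ(23) = 23 − 1 = 22 = 2 · 11.
Divisors of 22: 1, 2, 11, 22.
Check 9^d mod 23 for each divisor in increasing order:
9^1 ≡ 9 (mod 23)
9^2 ≡ 12 (mod 23)
9^11 ≡ 1 (mod 23) ✓
The order of 9 is 11, so the subgroup it generates has 11 elements.
[(Z/23Z)^× : ⟨9⟩] = 22/11 = 2.

2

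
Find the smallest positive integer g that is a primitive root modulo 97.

5

φ(97) = 97 − 1 = 96 = 2^5 · 3.
Test candidates g = 2, 3, … against the prime factors q ∈ {2, 3} of φ(97): g is a generator iff g^(96/q) ≢ 1 for every such q.
g = 2: 2^48 ≡ 1 — hits 1, so not a primitive root.
g = 3: 3^48 ≡ 1 — hits 1, so not a primitive root.
g = 4: 4^48 ≡ 1 — hits 1, so not a primitive root.
g = 5: 5^48 ≡ 96; 5^32 ≡ 35 — none is 1, so 5 is a primitive root.
The smallest primitive root modulo 97 is 5.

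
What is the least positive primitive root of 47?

5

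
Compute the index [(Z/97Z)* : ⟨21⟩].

By Lagrange's theorem, ord_97(21) divides φ(97) = 97 − 1 = 96 = 2^5 · 3.
Divisors of 96: 1, 2, 3, 4, 6, 8, 12, 16, 24, 32, 48, 96.
Evaluate successive powers at the divisors of 96:
21^1 ≡ 21 (mod 97)
21^2 ≡ 53 (mod 97)
21^3 ≡ 46 (mod 97)
21^4 ≡ 93 (mod 97)
21^6 ≡ 79 (mod 97)
21^8 ≡ 16 (mod 97)
21^12 ≡ 33 (mod 97)
21^16 ≡ 62 (mod 97)
21^24 ≡ 22 (mod 97)
21^32 ≡ 61 (mod 97)
21^48 ≡ 96 (mod 97)
21^96 ≡ 1 (mod 97) ✓
The order of 21 is 96, so the subgroup it generates has 96 elements.
[(Z/97Z)^× : ⟨21⟩] = 96/96 = 1.

1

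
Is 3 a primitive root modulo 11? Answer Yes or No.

No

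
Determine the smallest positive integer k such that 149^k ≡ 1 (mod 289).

68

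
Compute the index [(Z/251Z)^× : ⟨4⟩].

10

Since 4 ∈ (Z/251Z)^×, its order divides φ(251) = 251 − 1 = 250 = 2 · 5^3.
Divisors of 250: 1, 2, 5, 10, 25, 50, 125, 250.
Evaluate successive powers at the divisors of 250:
4^1 ≡ 4 (mod 251)
4^2 ≡ 16 (mod 251)
4^5 ≡ 20 (mod 251)
4^10 ≡ 149 (mod 251)
4^25 ≡ 1 (mod 251) ✓
So ord_251(4) = 25, hence |⟨4⟩| = 25.
The index is φ(251) / ord(4) = 250 / 25 = 10.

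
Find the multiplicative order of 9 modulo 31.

15

Since 9 ∈ (Z/31Z)^×, its order divides φ(31) = 31 − 1 = 30 = 2 · 3 · 5.
Divisors of 30: 1, 2, 3, 5, 6, 10, 15, 30.
Compute 9^d (mod 31) for the divisors d until we hit 1:
9^1 ≡ 9 (mod 31)
9^2 ≡ 19 (mod 31)
9^3 ≡ 16 (mod 31)
9^5 ≡ 25 (mod 31)
9^6 ≡ 8 (mod 31)
9^10 ≡ 5 (mod 31)
9^15 ≡ 1 (mod 31) ✓
Therefore the multiplicative order of 9 modulo 31 is 15.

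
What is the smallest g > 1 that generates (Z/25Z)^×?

2

φ(25) = φ(5^2) = 5·(5−1) = 20 = 2^2 · 5.
g is a primitive root iff g^(20/q) ≢ 1 (mod 25) for each prime q ∈ {2, 5}.
g = 2: 2^10 ≡ 24; 2^4 ≡ 16 — none is 1, so 2 is a primitive root.
So 2 is the smallest generator of (Z/25Z)^×.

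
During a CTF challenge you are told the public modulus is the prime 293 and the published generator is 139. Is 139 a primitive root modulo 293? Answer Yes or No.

φ(293) = 293 − 1 = 292 = 2^2 · 73.
Test 139^(292/q) mod 293 for each prime factor q of 292:
139^146 ≡ 292 (mod 293)  [q = 2: ≢ 1 ✓]
139^4 ≡ 289 (mod 293)  [q = 73: ≢ 1 ✓]
None equal 1, so ord_293(139) = 292: 139 is a primitive root.

Yes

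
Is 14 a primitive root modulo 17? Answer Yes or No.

φ(17) = 17 − 1 = 16 = 2^4.
14 is a primitive root mod 17 iff 14^(φ(17)/q) ≢ 1 for every prime q | φ(17), i.e. q ∈ {2}.
14^8 ≡ 16 (mod 17)  [q = 2: ≢ 1 ✓]
Every test exponent gives a nontrivial residue, hence 14 generates the full group.

Yes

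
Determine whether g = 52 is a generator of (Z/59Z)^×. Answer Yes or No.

φ(59) = 59 − 1 = 58 = 2 · 29.
52 is a primitive root mod 59 iff 52^(φ(59)/q) ≢ 1 for every prime q | φ(59), i.e. q ∈ {2, 29}.
52^29 ≡ 58 (mod 59)  [q = 2: ≢ 1 ✓]
52^2 ≡ 49 (mod 59)  [q = 29: ≢ 1 ✓]
Every test exponent gives a nontrivial residue, hence 52 generates the full group.

Yes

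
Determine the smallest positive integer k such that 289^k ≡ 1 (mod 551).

Since 289 ∈ (Z/551Z)^×, its order divides φ(551) = φ(19·29) = (19−1)·(29−1) = 18·28 = 504 = 2^3 · 3^2 · 7.
Divisors of 504: 1, 2, 3, 4, 6, 7, 8, 9, 12, 14, 18, 21, 24, 28, 36, 42, 56, 63, 72, 84, 126, 168, 252, 504.
Evaluate successive powers at the divisors of 504:
289^1 ≡ 289
289^2 ≡ 320
289^3 ≡ 463
289^4 ≡ 465
289^6 ≡ 30
289^7 ≡ 405
289^8 ≡ 233
289^9 ≡ 115
289^12 ≡ 349
289^14 ≡ 378
289^18 ≡ 1
So ord_551(289) = 18.

18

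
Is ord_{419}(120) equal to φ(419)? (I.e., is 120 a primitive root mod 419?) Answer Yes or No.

Yes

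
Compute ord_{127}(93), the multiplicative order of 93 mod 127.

126

The order of 93 must divide φ(127) = 127 − 1 = 126 = 2 · 3^2 · 7.
Divisors of 126: 1, 2, 3, 6, 7, 9, 14, 18, 21, 42, 63, 126.
Test each divisor d:
93^1 ≡ 93
93^2 ≡ 13
93^3 ≡ 66
93^6 ≡ 38
93^7 ≡ 105
93^9 ≡ 95
93^14 ≡ 103
93^18 ≡ 8
93^21 ≡ 20
93^42 ≡ 19
93^63 ≡ 126
93^126 ≡ 1
Therefore the multiplicative order of 93 modulo 127 is 126.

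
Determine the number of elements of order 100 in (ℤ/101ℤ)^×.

φ(101) = 101 − 1 = 100 = 2^2 · 5^2.
Since (Z/101Z)^× is cyclic of order 100, the number of elements of order d is φ(d) when d | 100 and 0 otherwise.
100 = 2^2 · 5^2 divides 100, and φ(100) = 40.

40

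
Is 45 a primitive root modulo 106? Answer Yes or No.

Yes

φ(106) = φ(2)·φ(53) = 1·52 = 52 = 2^2 · 13.
An element g generates (Z/106Z)^× iff g^(52/q) ≢ 1 (mod 106) for each prime q ∈ {2, 13}.
45^26 ≡ 105 (mod 106)  [q = 2: ≢ 1 ✓]
45^4 ≡ 15 (mod 106)  [q = 13: ≢ 1 ✓]
Every test exponent gives a nontrivial residue, hence 45 generates the full group.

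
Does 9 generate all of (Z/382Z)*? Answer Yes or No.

φ(382) = φ(2)·φ(191) = 1·190 = 190 = 2 · 5 · 19.
9 is a primitive root mod 382 iff 9^(φ(382)/q) ≢ 1 for every prime q | φ(382), i.e. q ∈ {2, 5, 19}.
9^95 ≡ 1 (mod 382)  [q = 2: ≡ 1 ✗]
9^38 ≡ 375 (mod 382)  [q = 5: ≢ 1 ✓]
9^10 ≡ 327 (mod 382)  [q = 19: ≢ 1 ✓]
Since 9^95 ≡ 1, the order of 9 divides 95 < 190, so 9 is not a primitive root.

No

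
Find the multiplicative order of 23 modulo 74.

12

ord(23) | φ(74) = φ(2)·φ(37) = 1·36 = 36 = 2^2 · 3^2.
Divisors of 36: 1, 2, 3, 4, 6, 9, 12, 18, 36.
Test each divisor d:
23^1 ≡ 23
23^2 ≡ 11
23^3 ≡ 31
23^4 ≡ 47
23^6 ≡ 73
23^9 ≡ 43
23^12 ≡ 1
Hence ord(23) = 12.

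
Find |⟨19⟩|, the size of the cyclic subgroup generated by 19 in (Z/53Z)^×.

52

Since 19 ∈ (Z/53Z)^×, its order divides φ(53) = 53 − 1 = 52 = 2^2 · 13.
Divisors of 52: 1, 2, 4, 13, 26, 52.
Check 19^d mod 53 for each divisor in increasing order:
19^1 ≡ 19 (mod 53)
19^2 ≡ 43 (mod 53)
19^4 ≡ 47 (mod 53)
19^13 ≡ 30 (mod 53)
19^26 ≡ 52 (mod 53)
19^52 ≡ 1 (mod 53) ✓
So ord_53(19) = 52.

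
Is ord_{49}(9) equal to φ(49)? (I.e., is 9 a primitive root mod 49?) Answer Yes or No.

φ(49) = φ(7^2) = 7·(7−1) = 42 = 2 · 3 · 7.
9 is a primitive root mod 49 iff 9^(φ(49)/q) ≢ 1 for every prime q | φ(49), i.e. q ∈ {2, 3, 7}.
9^21 ≡ 1 (mod 49)  [q = 2: ≡ 1 ✗]
9^14 ≡ 18 (mod 49)  [q = 3: ≢ 1 ✓]
9^6 ≡ 36 (mod 49)  [q = 7: ≢ 1 ✓]
The check at q = 2 fails, so 9 generates a proper subgroup.

No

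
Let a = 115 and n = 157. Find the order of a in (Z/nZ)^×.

39

Since 115 ∈ (Z/157Z)^×, its order divides φ(157) = 157 − 1 = 156 = 2^2 · 3 · 13.
Divisors of 156: 1, 2, 3, 4, 6, 12, 13, 26, 39, 52, 78, 156.
Compute 115^d (mod 157) for the divisors d until we hit 1:
115^1 ≡ 115 (mod 157)
115^2 ≡ 37 (mod 157)
115^3 ≡ 16 (mod 157)
115^4 ≡ 113 (mod 157)
115^6 ≡ 99 (mod 157)
115^12 ≡ 67 (mod 157)
115^13 ≡ 12 (mod 157)
115^26 ≡ 144 (mod 157)
115^39 ≡ 1 (mod 157) ✓
So ord_157(115) = 39.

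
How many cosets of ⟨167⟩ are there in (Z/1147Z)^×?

6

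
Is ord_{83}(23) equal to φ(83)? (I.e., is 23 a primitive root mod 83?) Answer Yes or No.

φ(83) = 83 − 1 = 82 = 2 · 41.
An element g generates (Z/83Z)^× iff g^(82/q) ≢ 1 (mod 83) for each prime q ∈ {2, 41}.
23^41 ≡ 1 (mod 83)  [q = 2: ≡ 1 ✗]
23^2 ≡ 31 (mod 83)  [q = 41: ≢ 1 ✓]
The check at q = 2 fails, so 23 generates a proper subgroup.

No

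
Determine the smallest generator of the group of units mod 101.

2

φ(101) = 101 − 1 = 100 = 2^2 · 5^2.
g is a primitive root iff g^(100/q) ≢ 1 (mod 101) for each prime q ∈ {2, 5}.
g = 2: 2^50 ≡ 100; 2^20 ≡ 95 — none is 1, so 2 is a primitive root.
The smallest primitive root modulo 101 is 2.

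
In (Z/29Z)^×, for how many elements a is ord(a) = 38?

φ(29) = 29 − 1 = 28 = 2^2 · 7.
(Z/29Z)^× is cyclic (|G| = 28); a cyclic group of order m has exactly φ(d) elements of each order d | m, and none otherwise.
Since 38 ∤ 28, the count is 0.

0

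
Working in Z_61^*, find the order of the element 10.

60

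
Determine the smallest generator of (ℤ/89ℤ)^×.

3

φ(89) = 89 − 1 = 88 = 2^3 · 11.
Test candidates g = 2, 3, … against the prime factors q ∈ {2, 11} of φ(89): g is a generator iff g^(88/q) ≢ 1 for every such q.
g = 2: 2^44 ≡ 1 — hits 1, so not a primitive root.
g = 3: 3^44 ≡ 88; 3^8 ≡ 64 — none is 1, so 3 is a primitive root.
The smallest primitive root modulo 89 is 3.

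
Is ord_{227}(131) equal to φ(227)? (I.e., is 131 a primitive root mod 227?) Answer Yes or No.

φ(227) = 227 − 1 = 226 = 2 · 113.
It suffices to check that the order of 131 is not a proper divisor of 226: compute 131^(226/q) for q ∈ {2, 113}.
131^113 ≡ 1 (mod 227)  [q = 2: ≡ 1 ✗]
131^2 ≡ 136 (mod 227)  [q = 113: ≢ 1 ✓]
Since 131^113 ≡ 1, the order of 131 divides 113 < 226, so 131 is not a primitive root.

No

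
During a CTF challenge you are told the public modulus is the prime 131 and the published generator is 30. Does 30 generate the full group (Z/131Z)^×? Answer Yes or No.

φ(131) = 131 − 1 = 130 = 2 · 5 · 13.
It suffices to check that the order of 30 is not a proper divisor of 130: compute 30^(130/q) for q ∈ {2, 5, 13}.
30^65 ≡ 130 (mod 131)  [q = 2: ≢ 1 ✓]
30^26 ≡ 89 (mod 131)  [q = 5: ≢ 1 ✓]
30^10 ≡ 52 (mod 131)  [q = 13: ≢ 1 ✓]
None equal 1, so ord_131(30) = 130: 30 is a primitive root.

Yes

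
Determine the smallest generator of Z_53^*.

2

φ(53) = 53 − 1 = 52 = 2^2 · 13.
Test candidates g = 2, 3, … against the prime factors q ∈ {2, 13} of φ(53): g is a generator iff g^(52/q) ≢ 1 for every such q.
g = 2: 2^26 ≡ 52; 2^4 ≡ 16 — none is 1, so 2 is a primitive root.
Hence the least primitive root of 53 is 2.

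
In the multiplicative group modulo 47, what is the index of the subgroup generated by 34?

Since 34 ∈ (Z/47Z)^×, its order divides φ(47) = 47 − 1 = 46 = 2 · 23.
Divisors of 46: 1, 2, 23, 46.
Compute 34^d (mod 47) for the divisors d until we hit 1:
34^1 ≡ 34 (mod 47)
34^2 ≡ 28 (mod 47)
34^23 ≡ 1 (mod 47) ✓
The order of 34 is 23, so the subgroup it generates has 23 elements.
The index is φ(47) / ord(34) = 46 / 23 = 2.

2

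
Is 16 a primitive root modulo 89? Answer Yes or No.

No

φ(89) = 89 − 1 = 88 = 2^3 · 11.
Test 16^(88/q) mod 89 for each prime factor q of 88:
16^44 ≡ 1 (mod 89)  [q = 2: ≡ 1 ✗]
16^8 ≡ 45 (mod 89)  [q = 11: ≢ 1 ✓]
Since 16^44 ≡ 1, the order of 16 divides 44 < 88, so 16 is not a primitive root.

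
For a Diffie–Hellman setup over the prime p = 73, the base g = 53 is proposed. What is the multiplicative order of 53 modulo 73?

72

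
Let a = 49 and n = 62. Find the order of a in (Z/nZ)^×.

ord(49) | φ(62) = φ(2)·φ(31) = 1·30 = 30 = 2 · 3 · 5.
Divisors of 30: 1, 2, 3, 5, 6, 10, 15, 30.
Evaluate successive powers at the divisors of 30:
49^1 ≡ 49
49^2 ≡ 45
49^3 ≡ 35
49^5 ≡ 25
49^6 ≡ 47
49^10 ≡ 5
49^15 ≡ 1
The smallest such exponent is 15, so the order of 49 is 15.

15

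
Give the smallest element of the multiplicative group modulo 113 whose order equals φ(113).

3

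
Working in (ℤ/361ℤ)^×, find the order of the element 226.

171

By Lagrange's theorem, ord_361(226) divides φ(361) = φ(19^2) = 19·(19−1) = 342 = 2 · 3^2 · 19.
Divisors of 342: 1, 2, 3, 6, 9, 18, 19, 38, 57, 114, 171, 342.
Evaluate successive powers at the divisors of 342:
226^1 ≡ 226 (mod 361)
226^2 ≡ 175 (mod 361)
226^3 ≡ 201 (mod 361)
226^6 ≡ 330 (mod 361)
226^9 ≡ 267 (mod 361)
226^18 ≡ 172 (mod 361)
226^19 ≡ 245 (mod 361)
226^38 ≡ 99 (mod 361)
226^57 ≡ 68 (mod 361)
226^114 ≡ 292 (mod 361)
226^171 ≡ 1 (mod 361) ✓
So ord_361(226) = 171.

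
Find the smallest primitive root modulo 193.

5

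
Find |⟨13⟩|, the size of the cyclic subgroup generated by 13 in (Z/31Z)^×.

30

Since 13 ∈ (Z/31Z)^×, its order divides φ(31) = 31 − 1 = 30 = 2 · 3 · 5.
Divisors of 30: 1, 2, 3, 5, 6, 10, 15, 30.
Evaluate successive powers at the divisors of 30:
13^1 ≡ 13 (mod 31)
13^2 ≡ 14 (mod 31)
13^3 ≡ 27 (mod 31)
13^5 ≡ 6 (mod 31)
13^6 ≡ 16 (mod 31)
13^10 ≡ 5 (mod 31)
13^15 ≡ 30 (mod 31)
13^30 ≡ 1 (mod 31) ✓
The smallest such exponent is 30, so the order of 13 is 30.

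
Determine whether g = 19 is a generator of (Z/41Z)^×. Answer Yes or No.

Yes

φ(41) = 41 − 1 = 40 = 2^3 · 5.
19 is a primitive root mod 41 iff 19^(φ(41)/q) ≢ 1 for every prime q | φ(41), i.e. q ∈ {2, 5}.
19^20 ≡ 40 (mod 41)  [q = 2: ≢ 1 ✓]
19^8 ≡ 37 (mod 41)  [q = 5: ≢ 1 ✓]
All checks pass, so 19 has order 40 and is a primitive root modulo 41.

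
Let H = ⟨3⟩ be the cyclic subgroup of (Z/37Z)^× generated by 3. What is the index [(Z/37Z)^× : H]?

2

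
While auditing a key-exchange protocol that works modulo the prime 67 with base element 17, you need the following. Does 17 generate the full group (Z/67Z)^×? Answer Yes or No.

No

φ(67) = 67 − 1 = 66 = 2 · 3 · 11.
17 is a primitive root mod 67 iff 17^(φ(67)/q) ≢ 1 for every prime q | φ(67), i.e. q ∈ {2, 3, 11}.
17^33 ≡ 1 (mod 67)  [q = 2: ≡ 1 ✗]
17^22 ≡ 37 (mod 67)  [q = 3: ≢ 1 ✓]
17^6 ≡ 15 (mod 67)  [q = 11: ≢ 1 ✓]
17^33 ≡ 1 shows ord(17) | 33, strictly less than φ(67); not a primitive root.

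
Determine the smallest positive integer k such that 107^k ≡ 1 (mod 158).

78

ord(107) | φ(158) = φ(2)·φ(79) = 1·78 = 78 = 2 · 3 · 13.
Divisors of 78: 1, 2, 3, 6, 13, 26, 39, 78.
Check 107^d mod 158 for each divisor in increasing order:
107^1 ≡ 107 (mod 158)
107^2 ≡ 73 (mod 158)
107^3 ≡ 69 (mod 158)
107^6 ≡ 21 (mod 158)
107^13 ≡ 103 (mod 158)
107^26 ≡ 23 (mod 158)
107^39 ≡ 157 (mod 158)
107^78 ≡ 1 (mod 158) ✓
The smallest such exponent is 78, so the order of 107 is 78.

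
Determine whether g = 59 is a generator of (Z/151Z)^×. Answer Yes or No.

φ(151) = 151 − 1 = 150 = 2 · 3 · 5^2.
An element g generates (Z/151Z)^× iff g^(150/q) ≢ 1 (mod 151) for each prime q ∈ {2, 3, 5}.
59^75 ≡ 1 (mod 151)  [q = 2: ≡ 1 ✗]
59^50 ≡ 1 (mod 151)  [q = 3: ≡ 1 ✗]
59^30 ≡ 1 (mod 151)  [q = 5: ≡ 1 ✗]
59^75 ≡ 1 shows ord(59) | 75, strictly less than φ(151); not a primitive root.

No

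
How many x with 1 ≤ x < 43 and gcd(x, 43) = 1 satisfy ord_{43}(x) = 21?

12

φ(43) = 43 − 1 = 42 = 2 · 3 · 7.
In a cyclic group of order 42, there are φ(d) elements of order d for each divisor d of 42, and zero for non-divisors.
21 = 3 · 7 divides 42, and φ(21) = 12.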